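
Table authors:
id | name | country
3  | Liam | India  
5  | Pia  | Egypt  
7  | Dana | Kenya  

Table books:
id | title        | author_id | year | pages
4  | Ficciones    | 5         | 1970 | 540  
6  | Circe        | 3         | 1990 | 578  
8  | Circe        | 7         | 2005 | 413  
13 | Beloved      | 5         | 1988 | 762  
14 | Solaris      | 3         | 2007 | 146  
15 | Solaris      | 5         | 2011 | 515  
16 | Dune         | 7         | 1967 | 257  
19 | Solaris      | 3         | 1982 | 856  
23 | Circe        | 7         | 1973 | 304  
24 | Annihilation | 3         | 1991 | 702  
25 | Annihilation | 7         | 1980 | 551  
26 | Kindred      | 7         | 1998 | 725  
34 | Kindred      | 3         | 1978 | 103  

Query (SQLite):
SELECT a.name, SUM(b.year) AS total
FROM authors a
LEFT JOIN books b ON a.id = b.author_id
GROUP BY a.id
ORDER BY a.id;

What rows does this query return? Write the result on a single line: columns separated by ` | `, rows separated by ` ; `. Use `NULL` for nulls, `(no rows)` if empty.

Liam | 9948 ; Pia | 5969 ; Dana | 9923

LEFT JOIN keeps every authors row; unmatched ones get NULL for books columns.
Group by authors.id and compute SUM(b.year). SUM over an all-NULL group is NULL.
  3: ids {6, 14, 19, 24, 34} → SUM(b.year)=9948
  5: ids {4, 13, 15} → SUM(b.year)=5969
  7: ids {8, 16, 23, 25, 26} → SUM(b.year)=9923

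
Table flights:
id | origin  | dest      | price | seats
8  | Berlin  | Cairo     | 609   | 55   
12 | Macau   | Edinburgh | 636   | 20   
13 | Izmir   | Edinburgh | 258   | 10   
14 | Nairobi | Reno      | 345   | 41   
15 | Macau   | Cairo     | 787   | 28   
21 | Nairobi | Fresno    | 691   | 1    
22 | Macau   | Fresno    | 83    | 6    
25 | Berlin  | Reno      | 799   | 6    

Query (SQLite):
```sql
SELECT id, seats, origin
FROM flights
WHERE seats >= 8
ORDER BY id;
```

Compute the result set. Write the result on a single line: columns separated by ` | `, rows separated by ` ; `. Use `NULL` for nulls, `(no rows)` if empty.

seats >= 8: ids {8, 12, 13, 14, 15}

8 | 55 | Berlin ; 12 | 20 | Macau ; 13 | 10 | Izmir ; 14 | 41 | Nairobi ; 15 | 28 | Macau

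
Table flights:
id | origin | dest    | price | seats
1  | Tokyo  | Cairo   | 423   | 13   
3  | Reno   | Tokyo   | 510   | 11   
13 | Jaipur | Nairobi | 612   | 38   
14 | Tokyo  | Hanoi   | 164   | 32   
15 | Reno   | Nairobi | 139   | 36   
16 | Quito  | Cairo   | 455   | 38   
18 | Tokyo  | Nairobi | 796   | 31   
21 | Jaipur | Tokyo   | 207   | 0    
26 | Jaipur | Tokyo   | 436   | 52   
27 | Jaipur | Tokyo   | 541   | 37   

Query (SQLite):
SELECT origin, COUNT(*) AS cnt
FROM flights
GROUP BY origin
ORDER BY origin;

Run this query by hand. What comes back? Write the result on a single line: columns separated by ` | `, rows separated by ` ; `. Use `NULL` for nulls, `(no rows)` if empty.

Jaipur | 4 ; Quito | 1 ; Reno | 2 ; Tokyo | 3

Partition flights by origin; compute COUNT(*) within each group.
  Jaipur: ids {13, 21, 26, 27} → COUNT(*)=4
  Quito: ids {16} → COUNT(*)=1
  Reno: ids {3, 15} → COUNT(*)=2
  Tokyo: ids {1, 14, 18} → COUNT(*)=3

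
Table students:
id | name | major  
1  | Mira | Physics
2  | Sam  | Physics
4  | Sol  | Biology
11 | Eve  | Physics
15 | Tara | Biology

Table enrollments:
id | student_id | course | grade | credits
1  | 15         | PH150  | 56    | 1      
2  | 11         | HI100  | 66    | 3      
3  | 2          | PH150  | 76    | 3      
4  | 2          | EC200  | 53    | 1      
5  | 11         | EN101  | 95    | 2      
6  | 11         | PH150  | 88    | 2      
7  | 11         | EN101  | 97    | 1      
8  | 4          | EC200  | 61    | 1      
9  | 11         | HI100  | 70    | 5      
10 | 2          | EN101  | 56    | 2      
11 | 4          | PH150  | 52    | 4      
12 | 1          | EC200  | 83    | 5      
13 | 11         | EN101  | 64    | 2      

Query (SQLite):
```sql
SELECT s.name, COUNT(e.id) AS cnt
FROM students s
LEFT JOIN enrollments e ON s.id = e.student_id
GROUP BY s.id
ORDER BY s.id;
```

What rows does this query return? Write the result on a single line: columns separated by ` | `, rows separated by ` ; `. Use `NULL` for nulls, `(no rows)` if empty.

Mira | 1 ; Sam | 3 ; Sol | 2 ; Eve | 6 ; Tara | 1

LEFT JOIN keeps every students row; unmatched ones get NULL for enrollments columns.
Group by students.id and compute COUNT(e.id). COUNT(col) of an all-NULL group is 0.
  1: ids {12} → COUNT(e.id)=1
  2: ids {3, 4, 10} → COUNT(e.id)=3
  4: ids {8, 11} → COUNT(e.id)=2
  11: ids {2, 5, 6, 7, 9, 13} → COUNT(e.id)=6
  15: ids {1} → COUNT(e.id)=1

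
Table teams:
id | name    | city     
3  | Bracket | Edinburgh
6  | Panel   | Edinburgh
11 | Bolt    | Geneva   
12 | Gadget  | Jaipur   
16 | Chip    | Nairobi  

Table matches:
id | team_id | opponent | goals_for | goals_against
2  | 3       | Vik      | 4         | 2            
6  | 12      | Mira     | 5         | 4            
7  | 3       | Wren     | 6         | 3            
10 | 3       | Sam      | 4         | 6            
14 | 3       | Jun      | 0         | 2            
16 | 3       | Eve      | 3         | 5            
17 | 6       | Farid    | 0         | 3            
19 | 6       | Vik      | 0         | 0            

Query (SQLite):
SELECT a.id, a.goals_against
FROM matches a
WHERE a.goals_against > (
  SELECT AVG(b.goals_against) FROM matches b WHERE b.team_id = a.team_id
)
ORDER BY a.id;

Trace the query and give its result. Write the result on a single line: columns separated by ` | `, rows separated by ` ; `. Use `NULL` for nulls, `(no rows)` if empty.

10 | 6 ; 16 | 5 ; 17 | 3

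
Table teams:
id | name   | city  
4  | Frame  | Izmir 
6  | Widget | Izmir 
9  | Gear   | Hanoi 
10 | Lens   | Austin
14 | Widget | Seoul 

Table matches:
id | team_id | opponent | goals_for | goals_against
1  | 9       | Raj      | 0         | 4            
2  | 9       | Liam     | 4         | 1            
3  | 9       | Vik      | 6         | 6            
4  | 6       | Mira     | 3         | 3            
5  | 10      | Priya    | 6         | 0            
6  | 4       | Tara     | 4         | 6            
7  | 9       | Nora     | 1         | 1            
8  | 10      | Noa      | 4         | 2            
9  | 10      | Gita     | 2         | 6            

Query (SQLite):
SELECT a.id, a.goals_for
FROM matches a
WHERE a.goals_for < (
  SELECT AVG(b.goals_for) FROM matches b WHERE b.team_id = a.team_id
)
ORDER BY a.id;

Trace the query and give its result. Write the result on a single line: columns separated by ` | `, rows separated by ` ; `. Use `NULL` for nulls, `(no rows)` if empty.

1 | 0 ; 7 | 1 ; 9 | 2

For each matches row a, compute AVG(goals_for) over rows sharing a.team_id.
Keep row a if a.goals_for < that per-group AVG.
  team_id=4: AVG(goals_for) = 4.0
  team_id=6: AVG(goals_for) = 3.0
  team_id=9: AVG(goals_for) = 2.75
  team_id=10: AVG(goals_for) = 4.0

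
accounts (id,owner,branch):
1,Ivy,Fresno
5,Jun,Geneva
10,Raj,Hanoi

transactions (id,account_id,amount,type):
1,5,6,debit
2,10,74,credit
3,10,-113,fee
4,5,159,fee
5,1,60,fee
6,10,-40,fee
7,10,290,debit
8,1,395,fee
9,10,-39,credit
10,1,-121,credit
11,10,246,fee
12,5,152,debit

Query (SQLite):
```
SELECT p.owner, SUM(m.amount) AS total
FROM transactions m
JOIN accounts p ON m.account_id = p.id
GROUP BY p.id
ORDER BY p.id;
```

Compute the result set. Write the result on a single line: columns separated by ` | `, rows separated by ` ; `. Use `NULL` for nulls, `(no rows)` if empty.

Join each transactions row to its accounts via account_id.
Group joined rows by accounts.id; compute SUM(m.amount) per group.
  1: ids {5, 8, 10} → SUM(m.amount)=334
  5: ids {1, 4, 12} → SUM(m.amount)=317
  10: ids {2, 3, 6, 7, 9, 11} → SUM(m.amount)=418

Ivy | 334 ; Jun | 317 ; Raj | 418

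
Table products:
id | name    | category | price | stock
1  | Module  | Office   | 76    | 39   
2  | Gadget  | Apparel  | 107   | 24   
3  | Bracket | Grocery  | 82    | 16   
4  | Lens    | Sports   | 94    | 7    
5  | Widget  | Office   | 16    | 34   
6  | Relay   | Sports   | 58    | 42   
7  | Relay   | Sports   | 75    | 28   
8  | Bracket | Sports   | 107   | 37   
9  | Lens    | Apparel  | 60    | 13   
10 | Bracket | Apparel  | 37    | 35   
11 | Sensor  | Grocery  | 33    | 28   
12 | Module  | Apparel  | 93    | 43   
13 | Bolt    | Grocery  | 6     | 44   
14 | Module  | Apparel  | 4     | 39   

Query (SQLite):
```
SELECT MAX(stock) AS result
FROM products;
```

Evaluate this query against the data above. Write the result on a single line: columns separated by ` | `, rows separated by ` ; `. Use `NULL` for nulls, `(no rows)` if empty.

44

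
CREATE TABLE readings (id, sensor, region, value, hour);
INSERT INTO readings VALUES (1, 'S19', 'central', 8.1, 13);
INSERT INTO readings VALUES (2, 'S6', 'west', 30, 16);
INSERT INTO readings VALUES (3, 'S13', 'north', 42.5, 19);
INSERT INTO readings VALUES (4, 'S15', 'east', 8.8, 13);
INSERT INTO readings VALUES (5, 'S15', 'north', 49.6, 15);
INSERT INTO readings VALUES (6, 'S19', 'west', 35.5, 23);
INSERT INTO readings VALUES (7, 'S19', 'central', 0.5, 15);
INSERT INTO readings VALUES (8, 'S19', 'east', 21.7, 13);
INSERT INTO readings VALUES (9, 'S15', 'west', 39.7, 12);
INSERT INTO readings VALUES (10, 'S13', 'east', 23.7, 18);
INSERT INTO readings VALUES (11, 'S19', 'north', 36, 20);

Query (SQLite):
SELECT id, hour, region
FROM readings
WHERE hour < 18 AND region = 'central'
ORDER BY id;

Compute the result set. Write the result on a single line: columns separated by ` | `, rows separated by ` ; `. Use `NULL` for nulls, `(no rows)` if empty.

hour < 18: ids {1, 2, 4, 5, 7, 8, 9}
region = 'central': ids {1, 7}
Combine with AND.

1 | 13 | central ; 7 | 15 | central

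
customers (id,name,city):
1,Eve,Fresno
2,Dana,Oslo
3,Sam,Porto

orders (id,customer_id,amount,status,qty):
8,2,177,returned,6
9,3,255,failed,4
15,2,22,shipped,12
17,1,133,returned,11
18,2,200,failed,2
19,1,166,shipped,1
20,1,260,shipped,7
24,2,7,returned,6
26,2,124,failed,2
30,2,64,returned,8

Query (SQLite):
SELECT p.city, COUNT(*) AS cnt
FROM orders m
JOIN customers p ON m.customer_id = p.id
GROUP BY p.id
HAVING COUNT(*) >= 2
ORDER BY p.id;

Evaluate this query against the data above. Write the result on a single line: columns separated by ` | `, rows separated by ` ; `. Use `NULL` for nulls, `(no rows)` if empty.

Join each orders row to its customers via customer_id.
Group joined rows by customers.id; compute COUNT(*) per group.
HAVING: keep groups with count ≥ 2.
  1: ids {17, 19, 20} → COUNT(*)=3
  2: ids {8, 15, 18, 24, 26, 30} → COUNT(*)=6
  3: ids {9} → COUNT(*)=1

Fresno | 3 ; Oslo | 6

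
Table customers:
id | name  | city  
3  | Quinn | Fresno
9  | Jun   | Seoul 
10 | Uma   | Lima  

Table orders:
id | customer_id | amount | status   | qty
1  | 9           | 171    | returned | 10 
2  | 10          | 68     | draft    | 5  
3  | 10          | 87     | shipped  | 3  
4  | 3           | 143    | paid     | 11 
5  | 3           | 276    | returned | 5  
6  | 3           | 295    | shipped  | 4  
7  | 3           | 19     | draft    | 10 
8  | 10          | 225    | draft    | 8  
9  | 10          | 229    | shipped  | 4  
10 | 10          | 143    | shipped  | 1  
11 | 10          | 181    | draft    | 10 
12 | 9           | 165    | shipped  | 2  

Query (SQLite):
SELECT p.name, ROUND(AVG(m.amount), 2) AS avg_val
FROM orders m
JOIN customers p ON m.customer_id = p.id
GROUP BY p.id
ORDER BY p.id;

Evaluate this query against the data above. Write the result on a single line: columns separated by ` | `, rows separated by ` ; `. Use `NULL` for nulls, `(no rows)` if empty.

Quinn | 183.25 ; Jun | 168 ; Uma | 155.5

Join each orders row to its customers via customer_id.
Group joined rows by customers.id; compute ROUND(AVG(m.amount), 2) per group.
  3: ids {4, 5, 6, 7} → ROUND(AVG(m.amount), 2)=183.25
  9: ids {1, 12} → ROUND(AVG(m.amount), 2)=168
  10: ids {2, 3, 8, 9, 10, 11} → ROUND(AVG(m.amount), 2)=155.5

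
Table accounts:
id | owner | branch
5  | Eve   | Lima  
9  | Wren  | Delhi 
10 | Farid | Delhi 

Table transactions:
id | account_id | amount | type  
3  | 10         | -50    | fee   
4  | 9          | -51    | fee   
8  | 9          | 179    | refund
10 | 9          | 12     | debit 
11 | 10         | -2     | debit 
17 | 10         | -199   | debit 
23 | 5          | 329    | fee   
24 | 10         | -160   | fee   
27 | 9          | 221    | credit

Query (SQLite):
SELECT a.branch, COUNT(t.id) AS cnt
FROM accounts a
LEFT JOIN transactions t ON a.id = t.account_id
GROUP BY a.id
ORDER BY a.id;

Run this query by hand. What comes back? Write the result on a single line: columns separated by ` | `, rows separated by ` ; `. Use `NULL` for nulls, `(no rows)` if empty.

Lima | 1 ; Delhi | 4 ; Delhi | 4

LEFT JOIN keeps every accounts row; unmatched ones get NULL for transactions columns.
Group by accounts.id and compute COUNT(t.id). COUNT(col) of an all-NULL group is 0.
  5: ids {23} → COUNT(t.id)=1
  9: ids {4, 8, 10, 27} → COUNT(t.id)=4
  10: ids {3, 11, 17, 24} → COUNT(t.id)=4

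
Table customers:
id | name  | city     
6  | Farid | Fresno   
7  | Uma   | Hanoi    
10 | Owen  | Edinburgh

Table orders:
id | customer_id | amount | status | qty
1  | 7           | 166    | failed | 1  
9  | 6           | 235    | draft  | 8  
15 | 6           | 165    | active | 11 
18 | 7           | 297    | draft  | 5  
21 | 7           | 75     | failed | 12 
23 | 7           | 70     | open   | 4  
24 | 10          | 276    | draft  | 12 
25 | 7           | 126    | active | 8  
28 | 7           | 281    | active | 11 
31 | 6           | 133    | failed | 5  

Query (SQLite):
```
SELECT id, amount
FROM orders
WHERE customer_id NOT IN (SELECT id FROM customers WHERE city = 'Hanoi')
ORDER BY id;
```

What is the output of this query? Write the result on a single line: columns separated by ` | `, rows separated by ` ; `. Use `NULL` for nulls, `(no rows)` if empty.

9 | 235 ; 15 | 165 ; 24 | 276 ; 31 | 133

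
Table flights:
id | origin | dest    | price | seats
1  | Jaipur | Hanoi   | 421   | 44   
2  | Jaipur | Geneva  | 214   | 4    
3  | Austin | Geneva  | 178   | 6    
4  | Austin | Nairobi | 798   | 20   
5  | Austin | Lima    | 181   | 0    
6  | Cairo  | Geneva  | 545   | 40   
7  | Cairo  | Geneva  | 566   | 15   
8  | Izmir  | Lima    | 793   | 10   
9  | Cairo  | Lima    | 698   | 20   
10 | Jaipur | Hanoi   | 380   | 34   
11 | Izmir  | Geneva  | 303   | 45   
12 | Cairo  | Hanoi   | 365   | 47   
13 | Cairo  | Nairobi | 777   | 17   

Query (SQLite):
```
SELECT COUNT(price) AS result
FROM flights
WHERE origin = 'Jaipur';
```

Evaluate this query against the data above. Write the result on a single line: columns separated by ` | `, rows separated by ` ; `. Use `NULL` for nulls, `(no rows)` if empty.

3

Rows where origin='Jaipur' → price values: [421, 214, 380].
COUNT(price) counts non-NULL values → 3.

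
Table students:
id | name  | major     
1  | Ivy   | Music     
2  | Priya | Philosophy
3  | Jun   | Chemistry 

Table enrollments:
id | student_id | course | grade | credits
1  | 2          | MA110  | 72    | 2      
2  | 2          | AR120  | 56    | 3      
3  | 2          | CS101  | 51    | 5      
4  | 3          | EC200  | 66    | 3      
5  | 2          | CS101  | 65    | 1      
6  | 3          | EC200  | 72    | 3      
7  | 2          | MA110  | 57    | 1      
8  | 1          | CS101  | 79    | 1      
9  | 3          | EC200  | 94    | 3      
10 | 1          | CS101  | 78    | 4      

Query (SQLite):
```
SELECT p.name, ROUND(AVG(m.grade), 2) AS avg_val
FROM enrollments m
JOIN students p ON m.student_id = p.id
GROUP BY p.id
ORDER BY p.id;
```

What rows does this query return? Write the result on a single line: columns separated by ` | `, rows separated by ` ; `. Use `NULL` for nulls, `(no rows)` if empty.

Join each enrollments row to its students via student_id.
Group joined rows by students.id; compute ROUND(AVG(m.grade), 2) per group.
  1: ids {8, 10} → ROUND(AVG(m.grade), 2)=78.5
  2: ids {1, 2, 3, 5, 7} → ROUND(AVG(m.grade), 2)=60.2
  3: ids {4, 6, 9} → ROUND(AVG(m.grade), 2)=77.33

Ivy | 78.5 ; Priya | 60.2 ; Jun | 77.33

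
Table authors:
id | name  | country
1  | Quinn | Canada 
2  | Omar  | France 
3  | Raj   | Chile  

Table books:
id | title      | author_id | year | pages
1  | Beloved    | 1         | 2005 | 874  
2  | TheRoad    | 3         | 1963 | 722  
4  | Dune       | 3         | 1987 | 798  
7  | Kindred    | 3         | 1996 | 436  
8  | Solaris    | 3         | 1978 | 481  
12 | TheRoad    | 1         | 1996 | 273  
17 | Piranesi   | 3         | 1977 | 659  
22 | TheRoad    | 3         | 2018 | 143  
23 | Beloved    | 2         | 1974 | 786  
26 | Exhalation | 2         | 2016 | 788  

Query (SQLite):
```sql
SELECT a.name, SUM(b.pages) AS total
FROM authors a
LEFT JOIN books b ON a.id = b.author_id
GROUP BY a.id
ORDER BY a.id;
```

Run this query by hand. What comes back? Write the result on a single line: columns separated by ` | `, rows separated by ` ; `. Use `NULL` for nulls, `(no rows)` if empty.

LEFT JOIN keeps every authors row; unmatched ones get NULL for books columns.
Group by authors.id and compute SUM(b.pages). SUM over an all-NULL group is NULL.
  1: ids {1, 12} → SUM(b.pages)=1147
  2: ids {23, 26} → SUM(b.pages)=1574
  3: ids {2, 4, 7, 8, 17, 22} → SUM(b.pages)=3239

Quinn | 1147 ; Omar | 1574 ; Raj | 3239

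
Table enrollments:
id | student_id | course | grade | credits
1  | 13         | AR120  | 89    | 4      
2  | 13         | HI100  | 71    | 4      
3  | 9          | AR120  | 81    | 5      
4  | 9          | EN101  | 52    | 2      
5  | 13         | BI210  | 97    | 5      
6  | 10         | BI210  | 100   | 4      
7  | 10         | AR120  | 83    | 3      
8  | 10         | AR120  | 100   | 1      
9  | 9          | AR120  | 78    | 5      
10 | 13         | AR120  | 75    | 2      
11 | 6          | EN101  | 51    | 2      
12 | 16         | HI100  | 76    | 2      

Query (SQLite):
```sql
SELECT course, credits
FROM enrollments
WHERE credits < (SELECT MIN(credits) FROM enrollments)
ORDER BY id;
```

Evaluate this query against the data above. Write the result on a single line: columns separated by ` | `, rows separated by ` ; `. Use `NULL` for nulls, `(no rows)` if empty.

Scalar subquery: MIN(credits) over all enrollments rows = 1.
Keep rows where credits < that value.

(no rows)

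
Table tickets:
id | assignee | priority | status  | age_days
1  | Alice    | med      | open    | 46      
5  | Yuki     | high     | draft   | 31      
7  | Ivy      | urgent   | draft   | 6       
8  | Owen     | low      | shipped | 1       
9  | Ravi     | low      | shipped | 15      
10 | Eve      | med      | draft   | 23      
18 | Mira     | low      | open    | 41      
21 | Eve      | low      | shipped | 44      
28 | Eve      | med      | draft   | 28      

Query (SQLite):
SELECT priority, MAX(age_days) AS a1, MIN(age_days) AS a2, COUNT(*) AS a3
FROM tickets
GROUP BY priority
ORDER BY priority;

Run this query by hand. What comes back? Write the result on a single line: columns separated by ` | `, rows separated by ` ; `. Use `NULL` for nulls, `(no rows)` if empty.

Group tickets by priority.
Per group compute: MAX(age_days), MIN(age_days), COUNT(*).
  high: ids {5} → MAX(age_days)=31, MIN(age_days)=31, COUNT(*)=1
  low: ids {8, 9, 18, 21} → MAX(age_days)=44, MIN(age_days)=1, COUNT(*)=4
  med: ids {1, 10, 28} → MAX(age_days)=46, MIN(age_days)=23, COUNT(*)=3
  urgent: ids {7} → MAX(age_days)=6, MIN(age_days)=6, COUNT(*)=1

high | 31 | 31 | 1 ; low | 44 | 1 | 4 ; med | 46 | 23 | 3 ; urgent | 6 | 6 | 1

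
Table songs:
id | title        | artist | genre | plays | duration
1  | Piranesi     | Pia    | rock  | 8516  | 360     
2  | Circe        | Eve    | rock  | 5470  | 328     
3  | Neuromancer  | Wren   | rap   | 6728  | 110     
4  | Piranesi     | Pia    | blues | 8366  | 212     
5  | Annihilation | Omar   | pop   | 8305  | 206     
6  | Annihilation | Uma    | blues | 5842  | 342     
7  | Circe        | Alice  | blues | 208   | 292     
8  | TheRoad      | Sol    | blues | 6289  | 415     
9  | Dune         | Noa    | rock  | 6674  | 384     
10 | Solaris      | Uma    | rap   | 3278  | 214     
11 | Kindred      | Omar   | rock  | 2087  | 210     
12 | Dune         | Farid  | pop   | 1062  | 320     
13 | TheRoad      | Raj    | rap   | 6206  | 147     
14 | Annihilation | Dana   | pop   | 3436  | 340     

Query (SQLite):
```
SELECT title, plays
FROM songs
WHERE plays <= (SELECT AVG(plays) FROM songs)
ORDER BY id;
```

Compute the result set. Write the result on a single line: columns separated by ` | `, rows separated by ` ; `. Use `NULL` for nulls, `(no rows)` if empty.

Circe | 208 ; Solaris | 3278 ; Kindred | 2087 ; Dune | 1062 ; Annihilation | 3436

Scalar subquery: AVG(plays) over all songs rows = 5176.214286 (≈; comparison uses full precision).
Keep rows where plays <= that value.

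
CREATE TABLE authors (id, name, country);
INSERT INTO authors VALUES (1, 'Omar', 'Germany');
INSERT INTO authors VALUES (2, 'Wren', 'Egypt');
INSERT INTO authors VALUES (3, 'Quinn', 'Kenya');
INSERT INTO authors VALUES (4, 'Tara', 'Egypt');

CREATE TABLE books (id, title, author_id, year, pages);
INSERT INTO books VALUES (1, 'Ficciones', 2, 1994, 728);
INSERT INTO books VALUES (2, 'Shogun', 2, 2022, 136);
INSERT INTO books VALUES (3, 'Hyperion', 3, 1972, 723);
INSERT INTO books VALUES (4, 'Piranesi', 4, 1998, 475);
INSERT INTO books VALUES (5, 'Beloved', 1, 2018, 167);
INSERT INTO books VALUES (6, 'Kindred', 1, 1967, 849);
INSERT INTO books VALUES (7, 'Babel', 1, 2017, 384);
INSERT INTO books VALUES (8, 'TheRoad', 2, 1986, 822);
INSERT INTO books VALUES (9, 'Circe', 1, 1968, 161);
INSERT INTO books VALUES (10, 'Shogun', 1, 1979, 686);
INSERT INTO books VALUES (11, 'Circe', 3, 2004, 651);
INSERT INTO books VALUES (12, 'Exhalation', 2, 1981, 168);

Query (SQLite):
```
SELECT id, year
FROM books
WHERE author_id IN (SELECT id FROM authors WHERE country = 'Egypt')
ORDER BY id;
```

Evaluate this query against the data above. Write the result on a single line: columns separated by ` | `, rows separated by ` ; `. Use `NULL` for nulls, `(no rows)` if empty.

1 | 1994 ; 2 | 2022 ; 4 | 1998 ; 8 | 1986 ; 12 | 1981

Inner query: authors.id where country = 'Egypt'.
Outer: keep books rows whose author_id is in that set.
Inner query → {2, 4}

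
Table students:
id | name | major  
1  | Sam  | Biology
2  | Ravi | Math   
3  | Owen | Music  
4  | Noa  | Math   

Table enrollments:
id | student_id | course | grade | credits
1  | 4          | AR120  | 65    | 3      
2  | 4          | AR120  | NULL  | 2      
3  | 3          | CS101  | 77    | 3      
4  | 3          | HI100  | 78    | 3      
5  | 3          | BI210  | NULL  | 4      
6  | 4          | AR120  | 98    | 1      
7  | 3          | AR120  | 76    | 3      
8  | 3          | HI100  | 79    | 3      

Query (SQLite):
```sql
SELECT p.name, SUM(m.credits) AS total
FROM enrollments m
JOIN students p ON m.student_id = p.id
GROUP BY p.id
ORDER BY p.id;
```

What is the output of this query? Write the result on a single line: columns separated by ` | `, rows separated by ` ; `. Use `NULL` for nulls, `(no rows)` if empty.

Owen | 16 ; Noa | 6

Join each enrollments row to its students via student_id.
Group joined rows by students.id; compute SUM(m.credits) per group.
  3: ids {3, 4, 5, 7, 8} → SUM(m.credits)=16
  4: ids {1, 2, 6} → SUM(m.credits)=6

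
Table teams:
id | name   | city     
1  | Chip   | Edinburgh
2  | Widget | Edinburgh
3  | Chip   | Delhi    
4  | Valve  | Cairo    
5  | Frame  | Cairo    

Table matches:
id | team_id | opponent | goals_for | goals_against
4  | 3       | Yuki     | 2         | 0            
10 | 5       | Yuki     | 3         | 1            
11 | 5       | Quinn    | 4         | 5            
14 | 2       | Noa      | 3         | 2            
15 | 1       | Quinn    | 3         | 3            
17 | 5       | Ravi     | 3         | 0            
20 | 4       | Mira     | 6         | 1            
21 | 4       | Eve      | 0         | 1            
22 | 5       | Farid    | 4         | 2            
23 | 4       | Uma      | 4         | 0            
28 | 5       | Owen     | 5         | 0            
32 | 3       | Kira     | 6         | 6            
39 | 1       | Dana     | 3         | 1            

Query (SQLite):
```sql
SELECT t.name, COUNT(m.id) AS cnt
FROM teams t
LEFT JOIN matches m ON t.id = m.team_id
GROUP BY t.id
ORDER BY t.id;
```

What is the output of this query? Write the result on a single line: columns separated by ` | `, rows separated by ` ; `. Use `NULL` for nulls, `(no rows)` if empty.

LEFT JOIN keeps every teams row; unmatched ones get NULL for matches columns.
Group by teams.id and compute COUNT(m.id). COUNT(col) of an all-NULL group is 0.
  1: ids {15, 39} → COUNT(m.id)=2
  2: ids {14} → COUNT(m.id)=1
  3: ids {4, 32} → COUNT(m.id)=2
  4: ids {20, 21, 23} → COUNT(m.id)=3
  5: ids {10, 11, 17, 22, 28} → COUNT(m.id)=5

Chip | 2 ; Widget | 1 ; Chip | 2 ; Valve | 3 ; Frame | 5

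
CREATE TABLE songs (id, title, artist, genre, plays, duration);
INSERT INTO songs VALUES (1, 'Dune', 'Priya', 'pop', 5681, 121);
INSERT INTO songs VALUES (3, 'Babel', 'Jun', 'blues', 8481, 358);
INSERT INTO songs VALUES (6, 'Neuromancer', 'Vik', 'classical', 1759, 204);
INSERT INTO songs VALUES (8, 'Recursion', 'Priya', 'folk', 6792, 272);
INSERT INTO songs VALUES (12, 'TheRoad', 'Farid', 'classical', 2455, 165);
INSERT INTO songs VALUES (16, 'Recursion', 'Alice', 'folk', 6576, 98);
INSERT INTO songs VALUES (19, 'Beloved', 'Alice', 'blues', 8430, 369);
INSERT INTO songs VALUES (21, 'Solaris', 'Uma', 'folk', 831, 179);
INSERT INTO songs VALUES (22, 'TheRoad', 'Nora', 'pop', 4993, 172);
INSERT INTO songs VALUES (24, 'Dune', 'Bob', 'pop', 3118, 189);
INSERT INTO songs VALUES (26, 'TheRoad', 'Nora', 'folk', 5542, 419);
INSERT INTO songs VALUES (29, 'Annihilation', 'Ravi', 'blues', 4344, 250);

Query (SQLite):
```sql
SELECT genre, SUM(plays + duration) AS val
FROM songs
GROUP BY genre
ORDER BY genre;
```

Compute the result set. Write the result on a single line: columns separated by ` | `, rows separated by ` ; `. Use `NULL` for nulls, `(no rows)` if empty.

blues | 22232 ; classical | 4583 ; folk | 20709 ; pop | 14274

For each row compute plays + duration.
Group by genre; take SUM of the expression per group.
  blues: ids {3, 19, 29} → SUM(plays + duration)=22232
  classical: ids {6, 12} → SUM(plays + duration)=4583
  folk: ids {8, 16, 21, 26} → SUM(plays + duration)=20709
  pop: ids {1, 22, 24} → SUM(plays + duration)=14274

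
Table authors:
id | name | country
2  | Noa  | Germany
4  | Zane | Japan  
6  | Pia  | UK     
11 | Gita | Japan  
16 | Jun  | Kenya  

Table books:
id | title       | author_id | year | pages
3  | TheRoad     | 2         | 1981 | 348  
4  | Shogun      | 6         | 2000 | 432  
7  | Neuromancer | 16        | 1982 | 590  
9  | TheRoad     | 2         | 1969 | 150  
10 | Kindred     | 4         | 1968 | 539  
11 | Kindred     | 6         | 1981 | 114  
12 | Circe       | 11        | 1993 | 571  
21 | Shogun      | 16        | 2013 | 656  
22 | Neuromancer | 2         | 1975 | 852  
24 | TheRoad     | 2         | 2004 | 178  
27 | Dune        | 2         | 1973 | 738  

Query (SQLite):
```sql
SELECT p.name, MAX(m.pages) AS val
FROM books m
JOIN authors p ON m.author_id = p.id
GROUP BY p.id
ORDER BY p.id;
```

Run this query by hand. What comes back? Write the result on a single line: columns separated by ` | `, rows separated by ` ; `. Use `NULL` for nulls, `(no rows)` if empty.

Join each books row to its authors via author_id.
Group joined rows by authors.id; compute MAX(m.pages) per group.
  2: ids {3, 9, 22, 24, 27} → MAX(m.pages)=852
  4: ids {10} → MAX(m.pages)=539
  6: ids {4, 11} → MAX(m.pages)=432
  11: ids {12} → MAX(m.pages)=571
  16: ids {7, 21} → MAX(m.pages)=656

Noa | 852 ; Zane | 539 ; Pia | 432 ; Gita | 571 ; Jun | 656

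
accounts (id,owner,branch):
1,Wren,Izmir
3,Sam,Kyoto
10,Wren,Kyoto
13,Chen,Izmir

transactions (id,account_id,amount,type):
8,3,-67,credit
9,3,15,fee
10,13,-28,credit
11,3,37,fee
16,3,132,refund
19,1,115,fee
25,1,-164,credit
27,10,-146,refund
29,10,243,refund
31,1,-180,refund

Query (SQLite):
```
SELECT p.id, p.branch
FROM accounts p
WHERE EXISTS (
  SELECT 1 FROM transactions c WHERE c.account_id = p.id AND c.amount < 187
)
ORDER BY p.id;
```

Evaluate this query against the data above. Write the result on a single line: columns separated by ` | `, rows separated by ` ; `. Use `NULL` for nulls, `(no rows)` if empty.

1 | Izmir ; 3 | Kyoto ; 10 | Kyoto ; 13 | Izmir

For each accounts row, check whether any transactions with matching account_id has amount < 187.
Keep rows where that is true.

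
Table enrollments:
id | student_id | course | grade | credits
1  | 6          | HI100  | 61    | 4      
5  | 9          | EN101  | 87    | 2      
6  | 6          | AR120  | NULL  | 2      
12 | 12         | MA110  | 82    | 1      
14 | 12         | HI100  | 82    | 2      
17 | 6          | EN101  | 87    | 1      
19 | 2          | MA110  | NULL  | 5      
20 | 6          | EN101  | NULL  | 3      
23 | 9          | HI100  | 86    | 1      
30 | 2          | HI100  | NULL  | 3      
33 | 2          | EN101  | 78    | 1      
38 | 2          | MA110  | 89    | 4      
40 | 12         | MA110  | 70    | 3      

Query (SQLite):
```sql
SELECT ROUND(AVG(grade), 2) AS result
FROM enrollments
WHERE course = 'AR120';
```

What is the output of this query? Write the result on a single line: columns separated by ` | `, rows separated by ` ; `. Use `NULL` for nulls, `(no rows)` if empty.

NULL

Rows where course='AR120' → grade values: [NULL].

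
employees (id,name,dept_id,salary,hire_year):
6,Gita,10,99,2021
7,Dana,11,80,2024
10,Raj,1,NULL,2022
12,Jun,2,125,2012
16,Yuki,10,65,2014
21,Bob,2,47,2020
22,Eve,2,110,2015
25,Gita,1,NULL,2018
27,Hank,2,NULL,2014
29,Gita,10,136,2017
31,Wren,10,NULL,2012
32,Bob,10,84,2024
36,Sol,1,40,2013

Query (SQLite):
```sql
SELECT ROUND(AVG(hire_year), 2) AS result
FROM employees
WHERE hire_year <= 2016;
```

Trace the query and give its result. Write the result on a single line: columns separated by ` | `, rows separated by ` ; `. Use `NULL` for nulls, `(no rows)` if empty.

Rows where hire_year <= 2016 → hire_year values: [2012, 2014, 2015, 2014, 2012, 2013].
AVG = 12080 / 6 (rounded to 2 dp).

2013.33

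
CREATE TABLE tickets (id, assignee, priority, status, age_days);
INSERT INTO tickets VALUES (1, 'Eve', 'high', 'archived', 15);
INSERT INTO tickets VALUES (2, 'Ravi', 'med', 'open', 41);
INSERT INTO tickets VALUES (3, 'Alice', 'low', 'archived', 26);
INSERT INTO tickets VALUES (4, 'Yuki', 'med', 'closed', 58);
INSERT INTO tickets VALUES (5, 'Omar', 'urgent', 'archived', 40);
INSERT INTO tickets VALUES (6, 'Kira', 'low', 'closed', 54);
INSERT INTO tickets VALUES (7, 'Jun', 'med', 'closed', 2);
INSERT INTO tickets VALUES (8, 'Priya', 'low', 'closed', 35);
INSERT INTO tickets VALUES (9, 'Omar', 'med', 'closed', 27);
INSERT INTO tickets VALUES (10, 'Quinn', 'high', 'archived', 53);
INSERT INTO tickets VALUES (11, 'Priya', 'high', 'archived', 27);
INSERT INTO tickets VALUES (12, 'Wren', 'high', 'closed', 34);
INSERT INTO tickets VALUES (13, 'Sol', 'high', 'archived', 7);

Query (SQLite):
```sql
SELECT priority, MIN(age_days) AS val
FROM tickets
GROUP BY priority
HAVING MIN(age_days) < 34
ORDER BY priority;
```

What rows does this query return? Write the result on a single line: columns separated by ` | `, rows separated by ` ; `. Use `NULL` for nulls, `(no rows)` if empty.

Partition tickets by priority; compute MIN(age_days) within each group.
HAVING: keep groups where MIN(age_days) < 34.
  high: ids {1, 10, 11, 12, 13} → MIN(age_days)=7
  low: ids {3, 6, 8} → MIN(age_days)=26
  med: ids {2, 4, 7, 9} → MIN(age_days)=2
  urgent: ids {5} → MIN(age_days)=40

high | 7 ; low | 26 ; med | 2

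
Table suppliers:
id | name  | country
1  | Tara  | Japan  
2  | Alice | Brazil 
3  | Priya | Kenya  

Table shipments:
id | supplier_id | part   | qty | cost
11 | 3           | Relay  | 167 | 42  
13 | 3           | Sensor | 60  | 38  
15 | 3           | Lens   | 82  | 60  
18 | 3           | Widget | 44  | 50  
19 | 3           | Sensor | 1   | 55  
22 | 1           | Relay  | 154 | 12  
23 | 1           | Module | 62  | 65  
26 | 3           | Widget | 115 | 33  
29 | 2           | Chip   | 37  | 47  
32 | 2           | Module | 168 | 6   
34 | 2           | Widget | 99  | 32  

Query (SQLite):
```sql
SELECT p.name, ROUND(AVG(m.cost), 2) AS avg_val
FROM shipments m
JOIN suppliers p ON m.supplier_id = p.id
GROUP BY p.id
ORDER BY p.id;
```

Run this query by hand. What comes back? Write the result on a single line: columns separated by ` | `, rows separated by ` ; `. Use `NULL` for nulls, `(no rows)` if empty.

Join each shipments row to its suppliers via supplier_id.
Group joined rows by suppliers.id; compute ROUND(AVG(m.cost), 2) per group.
  1: ids {22, 23} → ROUND(AVG(m.cost), 2)=38.5
  2: ids {29, 32, 34} → ROUND(AVG(m.cost), 2)=28.33
  3: ids {11, 13, 15, 18, 19, 26} → ROUND(AVG(m.cost), 2)=46.33

Tara | 38.5 ; Alice | 28.33 ; Priya | 46.33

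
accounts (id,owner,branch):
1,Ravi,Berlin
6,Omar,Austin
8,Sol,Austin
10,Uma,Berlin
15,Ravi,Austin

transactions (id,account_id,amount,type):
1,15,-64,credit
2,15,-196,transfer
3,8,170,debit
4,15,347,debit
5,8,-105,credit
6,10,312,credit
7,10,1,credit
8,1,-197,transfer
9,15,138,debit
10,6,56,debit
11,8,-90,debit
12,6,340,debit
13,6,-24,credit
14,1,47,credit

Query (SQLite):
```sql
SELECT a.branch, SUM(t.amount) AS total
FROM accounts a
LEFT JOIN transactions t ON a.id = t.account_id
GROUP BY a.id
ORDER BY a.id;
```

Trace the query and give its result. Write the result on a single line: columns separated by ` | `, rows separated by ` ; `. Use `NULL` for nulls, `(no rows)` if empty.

LEFT JOIN keeps every accounts row; unmatched ones get NULL for transactions columns.
Group by accounts.id and compute SUM(t.amount). SUM over an all-NULL group is NULL.
  1: ids {8, 14} → SUM(t.amount)=-150
  6: ids {10, 12, 13} → SUM(t.amount)=372
  8: ids {3, 5, 11} → SUM(t.amount)=-25
  10: ids {6, 7} → SUM(t.amount)=313
  15: ids {1, 2, 4, 9} → SUM(t.amount)=225

Berlin | -150 ; Austin | 372 ; Austin | -25 ; Berlin | 313 ; Austin | 225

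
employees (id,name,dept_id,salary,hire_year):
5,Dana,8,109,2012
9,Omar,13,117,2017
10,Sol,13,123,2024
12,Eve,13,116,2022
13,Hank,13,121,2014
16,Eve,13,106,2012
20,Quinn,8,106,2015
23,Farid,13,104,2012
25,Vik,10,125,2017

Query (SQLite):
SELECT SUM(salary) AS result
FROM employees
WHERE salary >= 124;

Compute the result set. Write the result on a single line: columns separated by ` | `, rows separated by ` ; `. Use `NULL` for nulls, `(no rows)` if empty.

Rows where salary >= 124 → salary values: [125].
SUM of non-NULL values = 125.

125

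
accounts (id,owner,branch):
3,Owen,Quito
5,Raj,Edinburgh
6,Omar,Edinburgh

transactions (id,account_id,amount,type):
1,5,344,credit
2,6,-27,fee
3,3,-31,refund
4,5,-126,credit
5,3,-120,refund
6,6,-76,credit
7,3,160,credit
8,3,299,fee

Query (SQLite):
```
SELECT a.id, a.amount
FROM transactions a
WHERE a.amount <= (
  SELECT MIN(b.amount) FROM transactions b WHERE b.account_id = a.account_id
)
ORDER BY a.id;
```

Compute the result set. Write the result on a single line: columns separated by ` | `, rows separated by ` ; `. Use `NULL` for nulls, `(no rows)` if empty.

4 | -126 ; 5 | -120 ; 6 | -76

For each transactions row a, compute MIN(amount) over rows sharing a.account_id.
Keep row a if a.amount <= that per-group MIN.
  account_id=3: MIN(amount) = -120
  account_id=5: MIN(amount) = -126
  account_id=6: MIN(amount) = -76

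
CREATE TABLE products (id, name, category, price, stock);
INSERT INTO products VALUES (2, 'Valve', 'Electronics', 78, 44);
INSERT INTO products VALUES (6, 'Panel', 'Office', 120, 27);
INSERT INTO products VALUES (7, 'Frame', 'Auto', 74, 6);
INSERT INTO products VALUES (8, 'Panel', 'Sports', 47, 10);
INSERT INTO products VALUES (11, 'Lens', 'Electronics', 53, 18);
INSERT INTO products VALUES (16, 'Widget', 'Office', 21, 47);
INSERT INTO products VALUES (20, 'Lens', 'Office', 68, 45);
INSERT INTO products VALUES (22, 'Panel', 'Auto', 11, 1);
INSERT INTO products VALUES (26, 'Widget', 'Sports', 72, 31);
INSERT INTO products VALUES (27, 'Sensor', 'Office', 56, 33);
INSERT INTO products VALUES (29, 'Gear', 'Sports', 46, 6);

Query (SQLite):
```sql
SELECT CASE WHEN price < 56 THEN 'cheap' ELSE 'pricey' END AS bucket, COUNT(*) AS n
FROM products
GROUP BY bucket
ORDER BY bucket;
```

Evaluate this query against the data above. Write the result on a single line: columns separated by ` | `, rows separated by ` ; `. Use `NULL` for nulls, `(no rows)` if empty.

cheap | 5 ; pricey | 6

Bucket rows by price < 56 → 'cheap' else 'pricey'; count each bucket.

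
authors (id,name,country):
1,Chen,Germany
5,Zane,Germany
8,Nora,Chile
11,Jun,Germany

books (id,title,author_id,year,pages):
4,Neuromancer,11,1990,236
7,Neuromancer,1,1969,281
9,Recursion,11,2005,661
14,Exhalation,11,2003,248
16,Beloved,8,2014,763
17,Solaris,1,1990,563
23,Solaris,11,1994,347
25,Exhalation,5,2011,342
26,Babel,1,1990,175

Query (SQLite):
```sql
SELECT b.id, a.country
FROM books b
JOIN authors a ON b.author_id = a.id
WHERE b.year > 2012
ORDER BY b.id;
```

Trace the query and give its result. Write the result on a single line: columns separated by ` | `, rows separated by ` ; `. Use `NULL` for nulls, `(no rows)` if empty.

16 | Chile

Each books row matches the authors row where author_id = authors.id.
Then keep rows with b.year > 2012.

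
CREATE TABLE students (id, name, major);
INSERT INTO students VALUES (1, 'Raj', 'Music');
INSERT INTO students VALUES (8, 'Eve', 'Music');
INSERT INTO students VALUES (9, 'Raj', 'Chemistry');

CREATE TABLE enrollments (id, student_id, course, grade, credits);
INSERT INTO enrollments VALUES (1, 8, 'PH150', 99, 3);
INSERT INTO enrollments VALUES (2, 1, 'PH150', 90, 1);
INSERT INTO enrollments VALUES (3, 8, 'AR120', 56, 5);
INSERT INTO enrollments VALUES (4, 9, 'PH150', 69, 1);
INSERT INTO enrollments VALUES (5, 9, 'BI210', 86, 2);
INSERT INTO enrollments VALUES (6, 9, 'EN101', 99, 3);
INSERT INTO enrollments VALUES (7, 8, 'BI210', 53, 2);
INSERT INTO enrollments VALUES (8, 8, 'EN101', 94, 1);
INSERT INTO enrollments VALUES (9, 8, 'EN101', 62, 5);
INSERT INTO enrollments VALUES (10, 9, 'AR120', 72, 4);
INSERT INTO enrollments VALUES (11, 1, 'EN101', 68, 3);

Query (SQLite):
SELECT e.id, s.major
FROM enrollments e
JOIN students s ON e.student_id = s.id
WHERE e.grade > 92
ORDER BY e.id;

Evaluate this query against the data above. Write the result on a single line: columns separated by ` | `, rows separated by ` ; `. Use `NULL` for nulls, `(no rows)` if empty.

Each enrollments row matches the students row where student_id = students.id.
Then keep rows with e.grade > 92.

1 | Music ; 6 | Chemistry ; 8 | Music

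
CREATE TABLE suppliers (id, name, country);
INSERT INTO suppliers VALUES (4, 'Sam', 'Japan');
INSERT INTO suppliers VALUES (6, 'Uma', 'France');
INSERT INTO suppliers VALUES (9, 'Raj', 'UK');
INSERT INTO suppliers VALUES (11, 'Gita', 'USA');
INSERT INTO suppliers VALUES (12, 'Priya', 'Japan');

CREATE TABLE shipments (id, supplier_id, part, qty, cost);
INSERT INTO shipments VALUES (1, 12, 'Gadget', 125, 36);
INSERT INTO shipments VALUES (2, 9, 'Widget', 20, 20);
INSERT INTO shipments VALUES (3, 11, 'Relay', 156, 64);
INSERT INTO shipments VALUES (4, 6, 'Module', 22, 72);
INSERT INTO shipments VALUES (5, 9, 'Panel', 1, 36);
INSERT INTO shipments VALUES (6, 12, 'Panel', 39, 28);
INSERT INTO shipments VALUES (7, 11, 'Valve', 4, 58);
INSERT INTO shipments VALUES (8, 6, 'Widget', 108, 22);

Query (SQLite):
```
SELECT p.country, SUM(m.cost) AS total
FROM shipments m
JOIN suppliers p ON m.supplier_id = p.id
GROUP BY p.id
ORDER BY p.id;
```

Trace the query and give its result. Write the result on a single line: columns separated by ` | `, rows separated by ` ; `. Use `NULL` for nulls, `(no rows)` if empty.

Join each shipments row to its suppliers via supplier_id.
Group joined rows by suppliers.id; compute SUM(m.cost) per group.
  6: ids {4, 8} → SUM(m.cost)=94
  9: ids {2, 5} → SUM(m.cost)=56
  11: ids {3, 7} → SUM(m.cost)=122
  12: ids {1, 6} → SUM(m.cost)=64

France | 94 ; UK | 56 ; USA | 122 ; Japan | 64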